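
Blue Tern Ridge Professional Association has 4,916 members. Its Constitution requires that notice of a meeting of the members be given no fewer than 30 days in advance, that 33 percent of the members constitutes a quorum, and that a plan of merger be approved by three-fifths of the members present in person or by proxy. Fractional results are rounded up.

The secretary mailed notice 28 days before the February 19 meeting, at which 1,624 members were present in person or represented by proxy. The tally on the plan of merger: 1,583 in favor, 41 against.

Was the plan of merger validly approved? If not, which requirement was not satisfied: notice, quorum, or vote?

Notice: 28 days given; 30 required. Not satisfied.
Quorum: 33% of 4,916 = 1,622.28, rounded up to 1,623; 1,624 present. Satisfied.
Vote: requires three-fifths of those present (1,624); 3/5 of 1624 = 974.40, rounded up to 975, so 975 needed; 1,583 in favor. Satisfied.

Invalid — notice requirement not satisfied.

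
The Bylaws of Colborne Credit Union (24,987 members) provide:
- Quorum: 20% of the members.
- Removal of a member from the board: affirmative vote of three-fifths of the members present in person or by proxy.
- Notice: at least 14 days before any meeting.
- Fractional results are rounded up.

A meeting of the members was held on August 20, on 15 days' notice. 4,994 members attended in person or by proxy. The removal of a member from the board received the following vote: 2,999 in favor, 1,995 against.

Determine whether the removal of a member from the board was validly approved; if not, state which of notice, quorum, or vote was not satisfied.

Invalid — quorum requirement not satisfied.

Notice: 15 days given; 14 required. Satisfied.
Quorum: 20% of 24,987 = 4,997.40, rounded up to 4,998; 4,994 present. Not satisfied.
Vote: requires three-fifths of those present (4,994); 3/5 of 4994 = 2996.40, rounded up to 2997, so 2,997 needed; 2,999 in favor. Satisfied.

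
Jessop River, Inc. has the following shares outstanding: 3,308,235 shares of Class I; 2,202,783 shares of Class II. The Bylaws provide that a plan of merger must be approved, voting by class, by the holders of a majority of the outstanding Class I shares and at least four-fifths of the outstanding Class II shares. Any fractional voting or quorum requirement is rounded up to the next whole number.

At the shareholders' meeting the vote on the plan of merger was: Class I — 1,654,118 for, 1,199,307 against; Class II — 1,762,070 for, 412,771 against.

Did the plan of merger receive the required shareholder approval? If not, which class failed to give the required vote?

Not approved — the Class II shares did not give the required vote.

Class I: a majority of 3308235 is 1654118; 1,654,118 required, 1,654,118 in favor — approved.
Class II: 4/5 of 2202783 = 1762226.40, rounded up to 1762227; 1,762,227 required, 1,762,070 in favor — not approved.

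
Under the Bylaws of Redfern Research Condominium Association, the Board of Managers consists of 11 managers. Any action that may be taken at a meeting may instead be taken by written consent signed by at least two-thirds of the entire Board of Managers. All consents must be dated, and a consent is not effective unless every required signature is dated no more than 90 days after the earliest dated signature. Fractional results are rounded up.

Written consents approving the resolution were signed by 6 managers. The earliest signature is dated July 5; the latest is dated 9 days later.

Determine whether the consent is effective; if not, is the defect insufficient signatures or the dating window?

Signatures required: at least two-thirds of 11 — 2/3 of 11 = 7.33, rounded up to 8, so 8 needed; 6 signed. Insufficient.
Dating window: the latest signature is 9 days after the earliest; the limit is 90 days. Within the window.

Not effective — insufficient signatures.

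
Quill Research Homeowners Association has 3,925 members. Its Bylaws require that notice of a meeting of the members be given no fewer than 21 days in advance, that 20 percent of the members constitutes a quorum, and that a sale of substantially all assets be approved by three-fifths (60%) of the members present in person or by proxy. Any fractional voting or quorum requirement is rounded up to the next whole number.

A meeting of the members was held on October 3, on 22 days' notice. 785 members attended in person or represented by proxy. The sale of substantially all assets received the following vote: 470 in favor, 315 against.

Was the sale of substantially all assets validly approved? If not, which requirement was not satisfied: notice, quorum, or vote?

Notice: 22 days given; 21 required. Satisfied.
Quorum: 20% of 3,925 = 785; 785 present. Satisfied.
Vote: requires three-fifths of those present (785); 3/5 of 785 = 471, so 471 needed; 470 in favor. Not satisfied.

Invalid — vote requirement not satisfied.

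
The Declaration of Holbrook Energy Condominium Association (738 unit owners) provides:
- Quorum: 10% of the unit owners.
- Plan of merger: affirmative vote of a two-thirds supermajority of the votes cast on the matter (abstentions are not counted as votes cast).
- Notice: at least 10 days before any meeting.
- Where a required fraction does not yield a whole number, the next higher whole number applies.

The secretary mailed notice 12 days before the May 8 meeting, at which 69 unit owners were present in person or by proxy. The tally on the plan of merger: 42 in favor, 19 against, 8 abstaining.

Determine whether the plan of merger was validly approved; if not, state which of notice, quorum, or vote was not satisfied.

Invalid — quorum requirement not satisfied.

Notice: 12 days given; 10 required. Satisfied.
Quorum: 10% of 738 = 73.80, rounded up to 74; 69 present. Not satisfied.
Vote: requires two-thirds of the votes cast (69 − 8 abstaining = 61); 2/3 of 61 = 40.67, rounded up to 41, so 41 needed; 42 in favor. Satisfied.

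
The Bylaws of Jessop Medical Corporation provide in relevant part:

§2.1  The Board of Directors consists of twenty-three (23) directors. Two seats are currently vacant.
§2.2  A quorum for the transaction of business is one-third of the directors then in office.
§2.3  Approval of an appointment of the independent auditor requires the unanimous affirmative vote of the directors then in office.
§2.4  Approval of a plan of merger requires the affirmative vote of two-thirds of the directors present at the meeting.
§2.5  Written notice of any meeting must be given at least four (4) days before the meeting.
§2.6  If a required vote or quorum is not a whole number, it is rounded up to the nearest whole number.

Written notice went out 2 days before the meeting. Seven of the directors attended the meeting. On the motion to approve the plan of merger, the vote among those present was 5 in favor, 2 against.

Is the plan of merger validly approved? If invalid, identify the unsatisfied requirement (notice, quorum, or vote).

Notice: 2 days given; 4 required (2 < 4). Not satisfied.
Quorum: 7 present; quorum is 7. Satisfied.
Vote: the plan of merger requires two-thirds of the directors present (7). 2/3 of 7 = 4.67, rounded up to 5, so 5 affirmative votes are needed; 5 voted in favor. Satisfied.

Invalid — notice requirement not satisfied.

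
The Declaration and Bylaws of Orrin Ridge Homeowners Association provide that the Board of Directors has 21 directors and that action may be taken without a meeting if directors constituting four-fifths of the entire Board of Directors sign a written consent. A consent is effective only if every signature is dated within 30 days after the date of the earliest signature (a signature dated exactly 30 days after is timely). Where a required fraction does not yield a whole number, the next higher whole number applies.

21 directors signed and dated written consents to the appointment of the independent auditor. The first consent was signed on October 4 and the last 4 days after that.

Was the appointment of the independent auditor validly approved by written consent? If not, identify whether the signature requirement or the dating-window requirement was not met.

Effective — both the signature and dating-window requirements are satisfied.

Signatures required: four-fifths of 21 — 4/5 of 21 = 16.80, rounded up to 17, so 17 needed; 21 signed. Sufficient.
Dating window: the latest signature is 4 days after the earliest; the limit is 30 days. Within the window.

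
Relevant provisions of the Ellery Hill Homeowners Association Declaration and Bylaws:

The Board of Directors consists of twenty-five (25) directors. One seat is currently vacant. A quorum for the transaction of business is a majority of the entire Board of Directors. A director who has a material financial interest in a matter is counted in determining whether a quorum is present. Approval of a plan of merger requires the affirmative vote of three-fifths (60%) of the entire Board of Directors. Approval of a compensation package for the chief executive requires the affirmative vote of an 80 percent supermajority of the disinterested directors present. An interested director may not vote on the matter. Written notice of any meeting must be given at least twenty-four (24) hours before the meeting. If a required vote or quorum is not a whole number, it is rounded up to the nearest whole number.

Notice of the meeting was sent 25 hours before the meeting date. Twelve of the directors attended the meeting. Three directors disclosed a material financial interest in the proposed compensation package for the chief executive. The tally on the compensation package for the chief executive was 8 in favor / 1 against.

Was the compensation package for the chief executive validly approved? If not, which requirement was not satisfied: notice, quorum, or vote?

Notice: 25 hours given; 24 required (25 ≥ 24). Satisfied.
Quorum: 12 present (interested directors count toward quorum); quorum is 13. Not satisfied.
Vote: the compensation package for the chief executive requires four-fifths of the disinterested directors present (12 − 3 = 9). 4/5 of 9 = 7.20, rounded up to 8, so 8 affirmative votes are needed; 8 voted in favor. Satisfied. (Moot — without a quorum no business can be validly transacted.)

Invalid — quorum requirement not satisfied.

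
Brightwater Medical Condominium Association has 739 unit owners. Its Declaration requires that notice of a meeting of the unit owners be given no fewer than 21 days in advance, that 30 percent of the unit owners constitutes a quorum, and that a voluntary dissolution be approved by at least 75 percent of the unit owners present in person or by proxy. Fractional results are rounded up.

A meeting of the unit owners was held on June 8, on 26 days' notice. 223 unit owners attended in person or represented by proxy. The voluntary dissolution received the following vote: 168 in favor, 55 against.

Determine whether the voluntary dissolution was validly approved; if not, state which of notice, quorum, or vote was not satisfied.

Notice: 26 days given; 21 required. Satisfied.
Quorum: 30% of 739 = 221.70, rounded up to 222; 223 present. Satisfied.
Vote: requires three-fourths of those present (223); 3/4 of 223 = 167.25, rounded up to 168, so 168 needed; 168 in favor. Satisfied.

Valid — all requirements satisfied.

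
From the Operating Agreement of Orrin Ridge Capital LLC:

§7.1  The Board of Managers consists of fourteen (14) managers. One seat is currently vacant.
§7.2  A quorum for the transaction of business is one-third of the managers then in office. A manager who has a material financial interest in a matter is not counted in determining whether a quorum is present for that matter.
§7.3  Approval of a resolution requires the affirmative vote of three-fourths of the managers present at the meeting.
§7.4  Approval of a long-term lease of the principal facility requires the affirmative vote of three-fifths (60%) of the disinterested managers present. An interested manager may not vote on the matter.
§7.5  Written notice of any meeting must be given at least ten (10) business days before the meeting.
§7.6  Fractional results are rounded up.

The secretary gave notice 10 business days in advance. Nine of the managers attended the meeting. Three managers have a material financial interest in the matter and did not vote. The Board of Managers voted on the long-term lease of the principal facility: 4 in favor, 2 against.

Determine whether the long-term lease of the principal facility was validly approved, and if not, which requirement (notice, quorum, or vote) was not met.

Notice: 10 business days given; 10 required (10 ≥ 10). Satisfied.
Quorum: 9 present, but the 3 interested managers do not count, leaving 6. Quorum is 5. Satisfied.
Vote: the long-term lease of the principal facility requires three-fifths of the disinterested managers present (9 − 3 = 6). 3/5 of 6 = 3.60, rounded up to 4, so 4 affirmative votes are needed; 4 voted in favor. Satisfied.

Valid — all requirements satisfied.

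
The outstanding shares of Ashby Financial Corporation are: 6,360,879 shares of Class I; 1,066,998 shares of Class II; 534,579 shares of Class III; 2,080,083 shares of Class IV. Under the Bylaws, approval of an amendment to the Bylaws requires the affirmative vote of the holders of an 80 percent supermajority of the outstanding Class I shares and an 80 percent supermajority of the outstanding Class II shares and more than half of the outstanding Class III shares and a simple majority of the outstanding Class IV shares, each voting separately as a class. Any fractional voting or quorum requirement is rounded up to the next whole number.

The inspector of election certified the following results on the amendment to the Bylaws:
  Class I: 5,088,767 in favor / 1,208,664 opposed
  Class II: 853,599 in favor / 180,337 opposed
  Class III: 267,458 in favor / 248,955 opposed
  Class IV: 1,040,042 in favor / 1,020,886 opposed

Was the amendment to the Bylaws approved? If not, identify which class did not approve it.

Approved — every class gave the required vote.

Class I: 4/5 of 6360879 = 5088703.20, rounded up to 5088704; 5,088,704 required, 5,088,767 in favor — approved.
Class II: 4/5 of 1066998 = 853598.40, rounded up to 853599; 853,599 required, 853,599 in favor — approved.
Class III: a majority of 534579 is 267290; 267,290 required, 267,458 in favor — approved.
Class IV: a majority of 2080083 is 1040042; 1,040,042 required, 1,040,042 in favor — approved.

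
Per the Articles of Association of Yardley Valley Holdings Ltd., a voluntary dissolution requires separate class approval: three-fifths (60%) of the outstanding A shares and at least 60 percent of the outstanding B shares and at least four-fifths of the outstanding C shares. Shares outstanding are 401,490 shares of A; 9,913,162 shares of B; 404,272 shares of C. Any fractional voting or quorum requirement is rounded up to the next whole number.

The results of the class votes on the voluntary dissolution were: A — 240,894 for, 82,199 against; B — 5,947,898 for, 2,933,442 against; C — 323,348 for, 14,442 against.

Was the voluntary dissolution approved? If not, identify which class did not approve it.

Not approved — the C shares did not give the required vote.

A: 3/5 of 401490 = 240894; 240,894 required, 240,894 in favor — approved.
B: 3/5 of 9913162 = 5947897.20, rounded up to 5947898; 5,947,898 required, 5,947,898 in favor — approved.
C: 4/5 of 404272 = 323417.60, rounded up to 323418; 323,418 required, 323,348 in favor — not approved.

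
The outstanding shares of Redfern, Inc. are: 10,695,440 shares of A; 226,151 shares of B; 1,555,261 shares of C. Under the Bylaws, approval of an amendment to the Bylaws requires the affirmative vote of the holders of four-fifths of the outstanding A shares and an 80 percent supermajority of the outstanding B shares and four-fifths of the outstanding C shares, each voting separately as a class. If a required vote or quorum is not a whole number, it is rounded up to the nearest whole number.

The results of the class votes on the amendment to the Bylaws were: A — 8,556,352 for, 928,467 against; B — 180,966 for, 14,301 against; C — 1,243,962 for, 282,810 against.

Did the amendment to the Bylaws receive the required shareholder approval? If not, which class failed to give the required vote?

Not approved — the C shares did not give the required vote.

A: 4/5 of 10695440 = 8556352; 8,556,352 required, 8,556,352 in favor — approved.
B: 4/5 of 226151 = 180920.80, rounded up to 180921; 180,921 required, 180,966 in favor — approved.
C: 4/5 of 1555261 = 1244208.80, rounded up to 1244209; 1,244,209 required, 1,243,962 in favor — not approved.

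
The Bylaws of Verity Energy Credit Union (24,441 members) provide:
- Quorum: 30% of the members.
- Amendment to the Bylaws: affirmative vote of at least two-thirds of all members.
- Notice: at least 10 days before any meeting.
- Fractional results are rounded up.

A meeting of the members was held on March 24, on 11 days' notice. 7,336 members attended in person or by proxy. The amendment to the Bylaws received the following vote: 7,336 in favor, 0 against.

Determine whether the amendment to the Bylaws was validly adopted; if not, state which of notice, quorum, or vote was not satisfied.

Notice: 11 days given; 10 required. Satisfied.
Quorum: 30% of 24,441 = 7,332.30, rounded up to 7,333; 7,336 present. Satisfied.
Vote: requires two-thirds of all members (24,441); 2/3 of 24441 = 16294, so 16,294 needed; 7,336 in favor. Not satisfied.

Invalid — vote requirement not satisfied.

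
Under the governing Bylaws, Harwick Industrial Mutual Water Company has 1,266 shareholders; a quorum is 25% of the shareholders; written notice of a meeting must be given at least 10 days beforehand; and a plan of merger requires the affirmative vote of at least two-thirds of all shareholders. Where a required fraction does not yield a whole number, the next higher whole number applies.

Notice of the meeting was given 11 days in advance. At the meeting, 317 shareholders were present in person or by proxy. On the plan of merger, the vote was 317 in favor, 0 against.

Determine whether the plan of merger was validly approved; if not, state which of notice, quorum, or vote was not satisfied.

Notice: 11 days given; 10 required. Satisfied.
Quorum: 25% of 1,266 = 316.50, rounded up to 317; 317 present. Satisfied.
Vote: requires two-thirds of all shareholders (1,266); 2/3 of 1266 = 844, so 844 needed; 317 in favor. Not satisfied.

Invalid — vote requirement not satisfied.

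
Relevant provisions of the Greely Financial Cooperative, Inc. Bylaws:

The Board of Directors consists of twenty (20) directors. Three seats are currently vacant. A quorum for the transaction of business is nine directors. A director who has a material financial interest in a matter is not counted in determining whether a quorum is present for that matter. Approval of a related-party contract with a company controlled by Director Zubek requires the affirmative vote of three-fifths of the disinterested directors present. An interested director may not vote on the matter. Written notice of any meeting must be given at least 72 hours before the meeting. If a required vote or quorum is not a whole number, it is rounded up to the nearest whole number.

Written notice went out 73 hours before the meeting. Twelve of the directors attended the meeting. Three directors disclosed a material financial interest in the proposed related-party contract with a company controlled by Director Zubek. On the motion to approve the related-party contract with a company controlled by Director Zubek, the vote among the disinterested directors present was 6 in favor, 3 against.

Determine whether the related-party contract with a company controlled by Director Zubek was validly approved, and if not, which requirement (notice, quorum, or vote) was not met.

Notice: 73 hours given; 72 required (73 ≥ 72). Satisfied.
Quorum: 12 present, but the 3 interested directors do not count, leaving 9. Quorum is 9. Satisfied.
Vote: the related-party contract with a company controlled by Director Zubek requires three-fifths of the disinterested directors present (12 − 3 = 9). 3/5 of 9 = 5.40, rounded up to 6, so 6 affirmative votes are needed; 6 voted in favor. Satisfied.

Valid — all requirements satisfied.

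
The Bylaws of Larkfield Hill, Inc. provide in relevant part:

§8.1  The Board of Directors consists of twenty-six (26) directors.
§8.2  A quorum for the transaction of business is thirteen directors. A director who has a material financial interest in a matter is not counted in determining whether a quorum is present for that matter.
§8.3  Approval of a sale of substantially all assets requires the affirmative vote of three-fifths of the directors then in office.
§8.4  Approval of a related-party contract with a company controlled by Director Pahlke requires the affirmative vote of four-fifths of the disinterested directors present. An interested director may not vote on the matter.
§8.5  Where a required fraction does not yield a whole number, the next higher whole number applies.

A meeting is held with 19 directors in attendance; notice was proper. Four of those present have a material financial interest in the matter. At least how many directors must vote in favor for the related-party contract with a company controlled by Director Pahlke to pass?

The related-party contract with a company controlled by Director Pahlke requires four-fifths of the disinterested directors present (19 − 4 = 15).
4/5 of 15 = 12.

12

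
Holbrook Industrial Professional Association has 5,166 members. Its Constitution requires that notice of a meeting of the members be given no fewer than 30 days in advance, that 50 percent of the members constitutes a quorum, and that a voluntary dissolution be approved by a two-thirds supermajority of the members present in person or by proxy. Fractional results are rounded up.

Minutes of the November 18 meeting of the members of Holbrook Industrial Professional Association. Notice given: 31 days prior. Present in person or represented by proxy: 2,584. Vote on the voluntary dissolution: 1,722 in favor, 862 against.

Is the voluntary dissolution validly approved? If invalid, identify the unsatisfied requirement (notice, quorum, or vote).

Invalid — vote requirement not satisfied.

Notice: 31 days given; 30 required. Satisfied.
Quorum: 50% of 5,166 = 2,583; 2,584 present. Satisfied.
Vote: requires two-thirds of those present (2,584); 2/3 of 2584 = 1722.67, rounded up to 1723, so 1,723 needed; 1,722 in favor. Not satisfied.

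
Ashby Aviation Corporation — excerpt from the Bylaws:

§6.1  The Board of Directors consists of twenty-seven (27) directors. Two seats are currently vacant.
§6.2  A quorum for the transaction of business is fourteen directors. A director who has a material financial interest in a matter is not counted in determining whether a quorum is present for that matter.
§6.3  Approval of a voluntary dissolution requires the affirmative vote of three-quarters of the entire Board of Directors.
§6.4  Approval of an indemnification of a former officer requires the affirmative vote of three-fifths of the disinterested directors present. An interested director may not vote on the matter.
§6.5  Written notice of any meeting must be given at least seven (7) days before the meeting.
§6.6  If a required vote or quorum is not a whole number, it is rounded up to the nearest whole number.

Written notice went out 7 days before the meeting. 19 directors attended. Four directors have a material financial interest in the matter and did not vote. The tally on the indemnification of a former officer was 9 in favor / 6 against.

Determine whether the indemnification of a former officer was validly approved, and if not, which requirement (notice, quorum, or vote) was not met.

Valid — all requirements satisfied.

Notice: 7 days given; 7 required (7 ≥ 7). Satisfied.
Quorum: 19 present, but the 4 interested directors do not count, leaving 15. Quorum is 14. Satisfied.
Vote: the indemnification of a former officer requires three-fifths of the disinterested directors present (19 − 4 = 15). 3/5 of 15 = 9, so 9 affirmative votes are needed; 9 voted in favor. Satisfied.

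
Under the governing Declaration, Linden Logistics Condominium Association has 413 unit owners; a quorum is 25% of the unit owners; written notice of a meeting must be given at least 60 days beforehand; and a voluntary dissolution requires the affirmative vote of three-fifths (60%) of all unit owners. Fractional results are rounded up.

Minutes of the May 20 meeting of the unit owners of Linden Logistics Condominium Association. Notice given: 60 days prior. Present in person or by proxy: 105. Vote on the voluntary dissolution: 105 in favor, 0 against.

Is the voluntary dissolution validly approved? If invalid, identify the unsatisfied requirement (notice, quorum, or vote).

Notice: 60 days given; 60 required. Satisfied.
Quorum: 25% of 413 = 103.25, rounded up to 104; 105 present. Satisfied.
Vote: requires three-fifths of all unit owners (413); 3/5 of 413 = 247.80, rounded up to 248, so 248 needed; 105 in favor. Not satisfied.

Invalid — vote requirement not satisfied.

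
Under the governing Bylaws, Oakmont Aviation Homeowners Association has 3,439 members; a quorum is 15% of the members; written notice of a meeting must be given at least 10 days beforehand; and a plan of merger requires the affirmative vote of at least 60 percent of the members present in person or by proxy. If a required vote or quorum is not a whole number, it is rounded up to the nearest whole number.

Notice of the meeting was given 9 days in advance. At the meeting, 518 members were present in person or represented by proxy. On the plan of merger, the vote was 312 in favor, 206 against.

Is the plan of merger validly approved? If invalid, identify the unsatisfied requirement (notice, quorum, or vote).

Notice: 9 days given; 10 required. Not satisfied.
Quorum: 15% of 3,439 = 515.85, rounded up to 516; 518 present. Satisfied.
Vote: requires three-fifths of those present (518); 3/5 of 518 = 310.80, rounded up to 311, so 311 needed; 312 in favor. Satisfied.

Invalid — notice requirement not satisfied.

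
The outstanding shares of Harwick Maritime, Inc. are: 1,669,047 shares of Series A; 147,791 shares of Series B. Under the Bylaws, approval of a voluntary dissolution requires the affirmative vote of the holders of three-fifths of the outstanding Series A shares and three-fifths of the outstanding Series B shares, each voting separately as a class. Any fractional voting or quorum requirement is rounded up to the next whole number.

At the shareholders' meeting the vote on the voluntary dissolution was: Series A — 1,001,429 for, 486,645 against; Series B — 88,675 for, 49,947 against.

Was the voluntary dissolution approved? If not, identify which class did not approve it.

Series A: 3/5 of 1669047 = 1001428.20, rounded up to 1001429; 1,001,429 required, 1,001,429 in favor — approved.
Series B: 3/5 of 147791 = 88674.60, rounded up to 88675; 88,675 required, 88,675 in favor — approved.

Approved — every class gave the required vote.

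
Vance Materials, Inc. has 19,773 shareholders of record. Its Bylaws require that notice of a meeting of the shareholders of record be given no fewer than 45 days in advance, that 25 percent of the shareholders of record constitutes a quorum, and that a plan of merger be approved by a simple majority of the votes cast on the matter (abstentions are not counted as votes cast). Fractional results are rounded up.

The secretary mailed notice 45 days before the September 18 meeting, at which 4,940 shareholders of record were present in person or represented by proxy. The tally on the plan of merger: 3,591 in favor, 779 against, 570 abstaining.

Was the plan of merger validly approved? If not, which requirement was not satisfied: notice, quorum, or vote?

Invalid — quorum requirement not satisfied.

Notice: 45 days given; 45 required. Satisfied.
Quorum: 25% of 19,773 = 4,943.25, rounded up to 4,944; 4,940 present. Not satisfied.
Vote: requires a majority of the votes cast (4,940 − 570 abstaining = 4,370); a majority of 4370 is 2186, so 2,186 needed; 3,591 in favor. Satisfied.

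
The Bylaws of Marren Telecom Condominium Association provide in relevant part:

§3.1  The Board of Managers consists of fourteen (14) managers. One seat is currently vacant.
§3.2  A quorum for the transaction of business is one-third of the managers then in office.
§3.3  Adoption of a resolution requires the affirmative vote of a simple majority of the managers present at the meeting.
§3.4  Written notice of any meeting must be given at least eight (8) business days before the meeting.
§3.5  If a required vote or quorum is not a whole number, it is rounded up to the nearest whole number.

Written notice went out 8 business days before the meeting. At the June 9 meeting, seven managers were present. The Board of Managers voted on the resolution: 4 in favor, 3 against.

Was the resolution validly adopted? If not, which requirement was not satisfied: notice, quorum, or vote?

Notice: 8 business days given; 8 required (8 ≥ 8). Satisfied.
Quorum: 7 present; quorum is 5. Satisfied.
Vote: the resolution requires a majority of the managers present (7). A majority of 7 is 4, so 4 affirmative votes are needed; 4 voted in favor. Satisfied.

Valid — all requirements satisfied.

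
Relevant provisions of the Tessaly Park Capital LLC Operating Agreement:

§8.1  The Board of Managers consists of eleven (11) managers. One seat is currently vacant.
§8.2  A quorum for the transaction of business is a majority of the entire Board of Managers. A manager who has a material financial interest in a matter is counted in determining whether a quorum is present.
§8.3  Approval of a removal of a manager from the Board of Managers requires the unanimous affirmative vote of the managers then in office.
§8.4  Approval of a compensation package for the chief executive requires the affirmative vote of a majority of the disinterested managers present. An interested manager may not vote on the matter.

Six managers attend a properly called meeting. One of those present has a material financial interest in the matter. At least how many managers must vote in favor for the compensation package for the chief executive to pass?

The compensation package for the chief executive requires a majority of the disinterested managers present (6 − 1 = 5).
A majority of 5 is 3.

3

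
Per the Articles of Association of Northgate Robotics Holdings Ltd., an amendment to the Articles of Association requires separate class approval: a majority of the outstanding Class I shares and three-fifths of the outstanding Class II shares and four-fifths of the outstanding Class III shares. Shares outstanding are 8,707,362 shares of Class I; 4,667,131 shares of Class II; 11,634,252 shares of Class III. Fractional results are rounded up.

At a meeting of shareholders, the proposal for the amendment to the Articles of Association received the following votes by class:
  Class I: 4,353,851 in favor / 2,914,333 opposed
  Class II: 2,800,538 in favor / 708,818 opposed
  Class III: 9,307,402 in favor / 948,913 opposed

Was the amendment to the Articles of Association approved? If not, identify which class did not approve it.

Approved — every class gave the required vote.

Class I: a majority of 8707362 is 4353682; 4,353,682 required, 4,353,851 in favor — approved.
Class II: 3/5 of 4667131 = 2800278.60, rounded up to 2800279; 2,800,279 required, 2,800,538 in favor — approved.
Class III: 4/5 of 11634252 = 9307401.60, rounded up to 9307402; 9,307,402 required, 9,307,402 in favor — approved.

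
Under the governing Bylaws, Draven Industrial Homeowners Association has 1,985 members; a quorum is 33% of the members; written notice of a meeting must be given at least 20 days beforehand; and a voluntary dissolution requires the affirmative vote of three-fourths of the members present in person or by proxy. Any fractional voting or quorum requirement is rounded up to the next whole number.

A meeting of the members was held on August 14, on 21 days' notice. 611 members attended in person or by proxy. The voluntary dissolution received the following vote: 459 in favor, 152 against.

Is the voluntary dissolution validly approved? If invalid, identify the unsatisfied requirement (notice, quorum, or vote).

Notice: 21 days given; 20 required. Satisfied.
Quorum: 33% of 1,985 = 655.05, rounded up to 656; 611 present. Not satisfied.
Vote: requires three-fourths of those present (611); 3/4 of 611 = 458.25, rounded up to 459, so 459 needed; 459 in favor. Satisfied.

Invalid — quorum requirement not satisfied.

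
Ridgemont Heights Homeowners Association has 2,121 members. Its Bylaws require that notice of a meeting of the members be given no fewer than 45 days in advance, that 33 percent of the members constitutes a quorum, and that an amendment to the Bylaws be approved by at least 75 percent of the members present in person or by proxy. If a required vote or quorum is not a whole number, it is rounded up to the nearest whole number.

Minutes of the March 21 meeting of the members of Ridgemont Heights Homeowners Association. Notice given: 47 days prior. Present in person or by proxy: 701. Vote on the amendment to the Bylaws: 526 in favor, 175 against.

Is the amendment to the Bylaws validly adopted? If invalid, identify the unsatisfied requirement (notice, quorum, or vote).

Notice: 47 days given; 45 required. Satisfied.
Quorum: 33% of 2,121 = 699.93, rounded up to 700; 701 present. Satisfied.
Vote: requires three-fourths of those present (701); 3/4 of 701 = 525.75, rounded up to 526, so 526 needed; 526 in favor. Satisfied.

Valid — all requirements satisfied.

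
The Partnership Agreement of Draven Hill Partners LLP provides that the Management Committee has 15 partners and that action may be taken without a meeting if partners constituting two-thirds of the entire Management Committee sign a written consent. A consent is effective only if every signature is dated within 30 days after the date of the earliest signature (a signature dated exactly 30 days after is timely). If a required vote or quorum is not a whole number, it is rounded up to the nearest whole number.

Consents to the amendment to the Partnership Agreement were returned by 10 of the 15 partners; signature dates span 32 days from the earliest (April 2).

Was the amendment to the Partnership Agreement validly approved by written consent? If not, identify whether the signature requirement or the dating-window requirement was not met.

Not effective — dating-window requirement not satisfied.

Signatures required: two-thirds of 15 — 2/3 of 15 = 10, so 10 needed; 10 signed. Sufficient.
Dating window: the latest signature is 32 days after the earliest; the limit is 30 days. Outside the window.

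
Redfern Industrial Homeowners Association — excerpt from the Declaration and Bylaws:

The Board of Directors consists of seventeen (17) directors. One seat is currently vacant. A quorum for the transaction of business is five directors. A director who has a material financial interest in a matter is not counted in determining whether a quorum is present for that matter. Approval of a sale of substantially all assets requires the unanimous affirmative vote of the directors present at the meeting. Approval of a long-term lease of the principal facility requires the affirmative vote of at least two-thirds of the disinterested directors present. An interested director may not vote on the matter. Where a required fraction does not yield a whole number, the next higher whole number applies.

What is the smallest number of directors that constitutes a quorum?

The quorum is fixed at 5.

5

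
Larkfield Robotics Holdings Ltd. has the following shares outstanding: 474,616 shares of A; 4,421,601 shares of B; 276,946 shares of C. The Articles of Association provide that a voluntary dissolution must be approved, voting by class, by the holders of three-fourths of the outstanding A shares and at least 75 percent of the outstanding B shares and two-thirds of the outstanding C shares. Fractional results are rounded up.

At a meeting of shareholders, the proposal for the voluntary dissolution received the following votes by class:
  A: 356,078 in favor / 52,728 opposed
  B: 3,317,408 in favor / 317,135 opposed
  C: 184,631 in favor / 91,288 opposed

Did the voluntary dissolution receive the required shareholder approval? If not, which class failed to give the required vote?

A: 3/4 of 474616 = 355962; 355,962 required, 356,078 in favor — approved.
B: 3/4 of 4421601 = 3316200.75, rounded up to 3316201; 3,316,201 required, 3,317,408 in favor — approved.
C: 2/3 of 276946 = 184630.67, rounded up to 184631; 184,631 required, 184,631 in favor — approved.

Approved — every class gave the required vote.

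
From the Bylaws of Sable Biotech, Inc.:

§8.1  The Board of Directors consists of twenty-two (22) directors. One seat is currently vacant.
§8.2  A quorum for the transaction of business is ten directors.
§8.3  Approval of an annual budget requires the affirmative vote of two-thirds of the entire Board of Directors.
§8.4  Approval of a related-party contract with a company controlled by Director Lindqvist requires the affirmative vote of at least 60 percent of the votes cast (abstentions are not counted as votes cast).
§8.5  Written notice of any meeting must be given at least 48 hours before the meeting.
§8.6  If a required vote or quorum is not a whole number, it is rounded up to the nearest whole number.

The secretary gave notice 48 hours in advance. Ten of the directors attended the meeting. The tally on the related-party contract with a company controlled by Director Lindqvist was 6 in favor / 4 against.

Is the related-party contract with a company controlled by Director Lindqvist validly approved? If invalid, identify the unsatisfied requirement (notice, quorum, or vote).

Notice: 48 hours given; 48 required (48 ≥ 48). Satisfied.
Quorum: 10 present; quorum is 10. Satisfied.
Vote: the related-party contract with a company controlled by Director Lindqvist requires three-fifths of the votes cast (10). 3/5 of 10 = 6, so 6 affirmative votes are needed; 6 voted in favor. Satisfied.

Valid — all requirements satisfied.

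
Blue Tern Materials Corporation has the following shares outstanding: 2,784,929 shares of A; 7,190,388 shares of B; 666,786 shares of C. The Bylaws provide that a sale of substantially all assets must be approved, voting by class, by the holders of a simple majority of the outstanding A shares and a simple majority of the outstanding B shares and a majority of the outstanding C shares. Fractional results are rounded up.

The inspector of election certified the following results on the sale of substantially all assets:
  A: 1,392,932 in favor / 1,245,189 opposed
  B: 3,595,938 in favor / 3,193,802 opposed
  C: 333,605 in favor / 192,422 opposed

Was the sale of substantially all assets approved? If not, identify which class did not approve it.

Approved — every class gave the required vote.

A: a majority of 2784929 is 1392465; 1,392,465 required, 1,392,932 in favor — approved.
B: a majority of 7190388 is 3595195; 3,595,195 required, 3,595,938 in favor — approved.
C: a majority of 666786 is 333394; 333,394 required, 333,605 in favor — approved.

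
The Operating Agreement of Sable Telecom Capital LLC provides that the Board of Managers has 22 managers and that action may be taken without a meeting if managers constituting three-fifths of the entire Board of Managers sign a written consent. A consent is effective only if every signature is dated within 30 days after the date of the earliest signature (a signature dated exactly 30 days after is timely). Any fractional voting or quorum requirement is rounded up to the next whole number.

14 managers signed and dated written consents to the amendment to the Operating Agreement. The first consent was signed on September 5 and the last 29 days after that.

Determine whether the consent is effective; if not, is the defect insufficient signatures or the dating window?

Signatures required: three-fifths of 22 — 3/5 of 22 = 13.20, rounded up to 14, so 14 needed; 14 signed. Sufficient.
Dating window: the latest signature is 29 days after the earliest; the limit is 30 days. Within the window.

Effective — both the signature and dating-window requirements are satisfied.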